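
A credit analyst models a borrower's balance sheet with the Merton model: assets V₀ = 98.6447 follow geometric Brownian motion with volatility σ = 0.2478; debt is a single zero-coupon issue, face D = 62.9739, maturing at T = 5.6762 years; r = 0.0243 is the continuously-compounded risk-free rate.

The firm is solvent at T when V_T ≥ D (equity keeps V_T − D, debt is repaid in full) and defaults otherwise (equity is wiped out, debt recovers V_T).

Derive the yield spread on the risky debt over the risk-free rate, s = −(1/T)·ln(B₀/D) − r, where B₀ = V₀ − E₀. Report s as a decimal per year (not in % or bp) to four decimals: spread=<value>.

d₁ = [ln(V₀/D) + (r + σ²/2)T] / (σ√T)
   = [ln(98.6447/62.9739) + (0.0243 + 0.5·0.2478²)·5.6762] / (0.2478·√5.6762)
   = [0.448804 + 0.312205] / 0.590378 = 1.289020
d₂ = d₁ − σ√T = 1.289020 − 0.590378 = 0.698642
N(d₁) = 0.901304,  N(d₂) = 0.757612,  e^(−rT) = 0.871158
E₀ = V₀·N(d₁) − D·e^(−rT)·N(d₂)
   = 98.6447·0.901304 − 62.9739·0.871158·0.757612 = 47.346130
B₀ = V₀ − E₀ = 98.6447 − 47.346130 = 51.298570
spread = −(1/T)·ln(B₀/D) − r = −(1/5.6762)·ln(51.298570/62.9739) − 0.0243 = 0.01182584

spread=0.0118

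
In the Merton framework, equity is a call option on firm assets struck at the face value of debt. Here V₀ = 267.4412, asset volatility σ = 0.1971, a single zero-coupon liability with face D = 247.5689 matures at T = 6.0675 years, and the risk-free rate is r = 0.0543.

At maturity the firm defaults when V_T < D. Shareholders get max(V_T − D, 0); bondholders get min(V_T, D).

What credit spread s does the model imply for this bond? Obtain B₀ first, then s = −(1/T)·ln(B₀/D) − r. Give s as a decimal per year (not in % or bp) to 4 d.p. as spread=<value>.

spread=0.0112

d₁ = [ln(V₀/D) + (r + σ²/2)T] / (σ√T)
   = [ln(267.4412/247.5689) + (0.0543 + 0.5·0.1971²)·6.0675] / (0.1971·√6.0675)
   = [0.077211 + 0.447322] / 0.485503 = 1.080391
d₂ = d₁ − σ√T = 1.080391 − 0.485503 = 0.594888
N(d₁) = 0.860016,  N(d₂) = 0.724041,  e^(−rT) = 0.719308
E₀ = V₀·N(d₁) − D·e^(−rT)·N(d₂)
   = 267.4412·0.860016 − 247.5689·0.719308·0.724041 = 101.067667
B₀ = V₀ − E₀ = 267.4412 − 101.067667 = 166.373533
spread = −(1/T)·ln(B₀/D) − r = −(1/6.0675)·ln(166.373533/247.5689) − 0.0543 = 0.01120531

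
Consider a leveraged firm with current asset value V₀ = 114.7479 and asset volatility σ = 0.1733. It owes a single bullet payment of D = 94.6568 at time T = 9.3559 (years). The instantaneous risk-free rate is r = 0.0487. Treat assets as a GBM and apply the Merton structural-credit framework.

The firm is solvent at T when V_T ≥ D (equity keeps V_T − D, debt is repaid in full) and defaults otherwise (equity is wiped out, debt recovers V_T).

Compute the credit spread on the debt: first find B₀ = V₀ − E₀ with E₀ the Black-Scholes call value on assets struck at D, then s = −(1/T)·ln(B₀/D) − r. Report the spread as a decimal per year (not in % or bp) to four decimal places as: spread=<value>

spread=0.0042

d₁ = [ln(V₀/D) + (r + σ²/2)T] / (σ√T)
   = [ln(114.7479/94.6568) + (0.0487 + 0.5·0.1733²)·9.3559] / (0.1733·√9.3559)
   = [0.192480 + 0.596125] / 0.530080 = 1.487709
d₂ = d₁ − σ√T = 1.487709 − 0.530080 = 0.957629
N(d₁) = 0.931586,  N(d₂) = 0.830875,  e^(−rT) = 0.634047
E₀ = V₀·N(d₁) − D·e^(−rT)·N(d₂)
   = 114.7479·0.931586 − 94.6568·0.634047·0.830875 = 57.031050
B₀ = V₀ − E₀ = 114.7479 − 57.031050 = 57.716850
spread = −(1/T)·ln(B₀/D) − r = −(1/9.3559)·ln(57.716850/94.6568) − 0.0487 = 0.00417664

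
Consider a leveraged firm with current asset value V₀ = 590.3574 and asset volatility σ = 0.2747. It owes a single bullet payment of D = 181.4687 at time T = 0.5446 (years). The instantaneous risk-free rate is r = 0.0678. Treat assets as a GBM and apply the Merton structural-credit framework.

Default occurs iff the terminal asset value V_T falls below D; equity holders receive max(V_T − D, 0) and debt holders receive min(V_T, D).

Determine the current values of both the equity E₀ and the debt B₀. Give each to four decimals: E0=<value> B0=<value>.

d₁ = [ln(V₀/D) + (r + σ²/2)T] / (σ√T)
   = [ln(590.3574/181.4687) + (0.0678 + 0.5·0.2747²)·0.5446] / (0.2747·√0.5446)
   = [1.179645 + 0.057472] / 0.202720 = 6.102575
d₂ = d₁ − σ√T = 6.102575 − 0.202720 = 5.899855
N(d₁) = 1.000000,  N(d₂) = 1.000000,  e^(−rT) = 0.963749
E₀ = V₀·N(d₁) − D·e^(−rT)·N(d₂)
   = 590.3574·1.000000 − 181.4687·0.963749·1.000000 = 415.467032
B₀ = V₀ − E₀ = 590.3574 − 415.467032 = 174.890368

E0=415.4670 B0=174.8904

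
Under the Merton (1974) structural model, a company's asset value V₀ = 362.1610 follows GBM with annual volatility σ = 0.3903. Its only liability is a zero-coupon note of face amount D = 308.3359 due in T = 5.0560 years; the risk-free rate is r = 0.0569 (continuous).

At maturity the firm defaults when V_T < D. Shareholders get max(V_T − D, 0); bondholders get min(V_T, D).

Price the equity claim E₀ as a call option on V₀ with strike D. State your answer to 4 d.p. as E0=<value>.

d₁ = [ln(V₀/D) + (r + σ²/2)T] / (σ√T)
   = [ln(362.1610/308.3359) + (0.0569 + 0.5·0.3903²)·5.0560] / (0.3903·√5.0560)
   = [0.160899 + 0.672787] / 0.877611 = 0.949949
d₂ = d₁ − σ√T = 0.949949 − 0.877611 = 0.072338
N(d₁) = 0.828931,  N(d₂) = 0.528834,  e^(−rT) = 0.749997
E₀ = V₀·N(d₁) − D·e^(−rT)·N(d₂)
   = 362.1610·0.828931 − 308.3359·0.749997·0.528834 = 177.913210

E0=177.9132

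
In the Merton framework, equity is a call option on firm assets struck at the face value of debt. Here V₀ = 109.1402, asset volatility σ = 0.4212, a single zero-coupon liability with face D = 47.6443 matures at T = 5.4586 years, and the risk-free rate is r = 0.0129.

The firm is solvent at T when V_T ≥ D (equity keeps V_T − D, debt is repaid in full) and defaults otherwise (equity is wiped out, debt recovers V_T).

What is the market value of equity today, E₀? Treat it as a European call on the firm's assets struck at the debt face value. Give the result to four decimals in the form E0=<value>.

E0=70.9633

d₁ = [ln(V₀/D) + (r + σ²/2)T] / (σ√T)
   = [ln(109.1402/47.6443) + (0.0129 + 0.5·0.4212²)·5.4586] / (0.4212·√5.4586)
   = [0.828870 + 0.554620] / 0.984077 = 1.405876
d₂ = d₁ − σ√T = 1.405876 − 0.984077 = 0.421799
N(d₁) = 0.920120,  N(d₂) = 0.663414,  e^(−rT) = 0.932006
E₀ = V₀·N(d₁) − D·e^(−rT)·N(d₂)
   = 109.1402·0.920120 − 47.6443·0.932006·0.663414 = 70.963269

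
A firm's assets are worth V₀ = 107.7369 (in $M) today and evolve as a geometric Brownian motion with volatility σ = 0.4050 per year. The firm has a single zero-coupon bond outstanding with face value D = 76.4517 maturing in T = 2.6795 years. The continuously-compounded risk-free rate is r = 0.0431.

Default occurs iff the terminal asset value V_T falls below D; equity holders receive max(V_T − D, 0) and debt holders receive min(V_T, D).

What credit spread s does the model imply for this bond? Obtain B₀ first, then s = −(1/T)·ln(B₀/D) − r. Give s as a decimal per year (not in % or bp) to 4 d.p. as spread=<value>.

spread=0.0465

d₁ = [ln(V₀/D) + (r + σ²/2)T] / (σ√T)
   = [ln(107.7369/76.4517) + (0.0431 + 0.5·0.4050²)·2.6795] / (0.4050·√2.6795)
   = [0.343033 + 0.335239] / 0.662952 = 1.023109
d₂ = d₁ − σ√T = 1.023109 − 0.662952 = 0.360157
N(d₁) = 0.846872,  N(d₂) = 0.640635,  e^(−rT) = 0.890933
E₀ = V₀·N(d₁) − D·e^(−rT)·N(d₂)
   = 107.7369·0.846872 − 76.4517·0.890933·0.640635 = 47.603557
B₀ = V₀ − E₀ = 107.7369 − 47.603557 = 60.133343
spread = −(1/T)·ln(B₀/D) − r = −(1/2.6795)·ln(60.133343/76.4517) − 0.0431 = 0.04650429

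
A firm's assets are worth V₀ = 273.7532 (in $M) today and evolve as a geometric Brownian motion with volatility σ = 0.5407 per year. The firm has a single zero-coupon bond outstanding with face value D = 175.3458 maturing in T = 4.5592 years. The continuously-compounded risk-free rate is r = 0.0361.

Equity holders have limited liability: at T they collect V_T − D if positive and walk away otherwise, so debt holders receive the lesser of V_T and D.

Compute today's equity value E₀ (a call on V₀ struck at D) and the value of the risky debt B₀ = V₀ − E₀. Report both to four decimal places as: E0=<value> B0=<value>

d₁ = [ln(V₀/D) + (r + σ²/2)T] / (σ√T)
   = [ln(273.7532/175.3458) + (0.0361 + 0.5·0.5407²)·4.5592] / (0.5407·√4.5592)
   = [0.445467 + 0.831043] / 1.154518 = 1.105665
d₂ = d₁ − σ√T = 1.105665 − 1.154518 = -0.048853
N(d₁) = 0.865564,  N(d₂) = 0.480518,  e^(−rT) = 0.848244
E₀ = V₀·N(d₁) − D·e^(−rT)·N(d₂)
   = 273.7532·0.865564 − 175.3458·0.848244·0.480518 = 165.480617
B₀ = V₀ − E₀ = 273.7532 − 165.480617 = 108.272583

E0=165.4806 B0=108.2726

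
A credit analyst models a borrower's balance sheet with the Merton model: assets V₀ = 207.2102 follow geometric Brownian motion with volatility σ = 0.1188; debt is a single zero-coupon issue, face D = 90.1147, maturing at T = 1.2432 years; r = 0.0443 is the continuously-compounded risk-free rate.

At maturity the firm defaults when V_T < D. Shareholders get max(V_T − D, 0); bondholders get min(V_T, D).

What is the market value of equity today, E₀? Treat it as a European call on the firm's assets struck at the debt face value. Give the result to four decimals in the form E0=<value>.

d₁ = [ln(V₀/D) + (r + σ²/2)T] / (σ√T)
   = [ln(207.2102/90.1147) + (0.0443 + 0.5·0.1188²)·1.2432] / (0.1188·√1.2432)
   = [0.832650 + 0.063847] / 0.132461 = 6.768025
d₂ = d₁ − σ√T = 6.768025 − 0.132461 = 6.635564
N(d₁) = 1.000000,  N(d₂) = 1.000000,  e^(−rT) = 0.946415
E₀ = V₀·N(d₁) − D·e^(−rT)·N(d₂)
   = 207.2102·1.000000 − 90.1147·0.946415·1.000000 = 121.924266

E0=121.9243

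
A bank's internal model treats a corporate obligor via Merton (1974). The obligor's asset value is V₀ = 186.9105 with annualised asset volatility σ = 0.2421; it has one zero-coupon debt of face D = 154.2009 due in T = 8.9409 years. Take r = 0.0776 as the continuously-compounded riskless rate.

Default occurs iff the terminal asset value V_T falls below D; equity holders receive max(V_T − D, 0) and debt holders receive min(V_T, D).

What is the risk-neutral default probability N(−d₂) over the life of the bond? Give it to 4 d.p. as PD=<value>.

d₁ = [ln(V₀/D) + (r + σ²/2)T] / (σ√T)
   = [ln(186.9105/154.2009) + (0.0776 + 0.5·0.2421²)·8.9409] / (0.2421·√8.9409)
   = [0.192374 + 0.955838] / 0.723911 = 1.586121
d₂ = d₁ − σ√T = 1.586121 − 0.723911 = 0.862210
risk-neutral PD = N(−d₂) = N(-0.862210) = 0.194286

PD=0.1943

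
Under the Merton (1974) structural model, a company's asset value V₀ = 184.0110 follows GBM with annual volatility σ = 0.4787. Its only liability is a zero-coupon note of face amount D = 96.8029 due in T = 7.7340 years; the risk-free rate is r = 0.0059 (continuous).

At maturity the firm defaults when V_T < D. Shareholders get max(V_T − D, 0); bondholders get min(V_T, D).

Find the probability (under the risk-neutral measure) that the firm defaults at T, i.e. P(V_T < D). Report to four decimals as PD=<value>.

d₁ = [ln(V₀/D) + (r + σ²/2)T] / (σ√T)
   = [ln(184.0110/96.8029) + (0.0059 + 0.5·0.4787²)·7.7340] / (0.4787·√7.7340)
   = [0.642319 + 0.931768] / 1.331268 = 1.182396
d₂ = d₁ − σ√T = 1.182396 − 1.331268 = -0.148872
risk-neutral PD = N(−d₂) = N(0.148872) = 0.559173

PD=0.5592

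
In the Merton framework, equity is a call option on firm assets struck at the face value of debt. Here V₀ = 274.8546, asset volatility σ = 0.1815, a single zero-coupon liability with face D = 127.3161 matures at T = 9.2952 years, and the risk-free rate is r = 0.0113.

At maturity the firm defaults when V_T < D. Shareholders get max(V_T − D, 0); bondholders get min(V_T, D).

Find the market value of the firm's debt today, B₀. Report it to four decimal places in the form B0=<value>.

B0=112.2983

d₁ = [ln(V₀/D) + (r + σ²/2)T] / (σ√T)
   = [ln(274.8546/127.3161) + (0.0113 + 0.5·0.1815²)·9.2952] / (0.1815·√9.2952)
   = [0.769569 + 0.258138] / 0.553358 = 1.857221
d₂ = d₁ − σ√T = 1.857221 − 0.553358 = 1.303863
N(d₁) = 0.968360,  N(d₂) = 0.903860,  e^(−rT) = 0.900292
E₀ = V₀·N(d₁) − D·e^(−rT)·N(d₂)
   = 274.8546·0.968360 − 127.3161·0.900292·0.903860 = 162.556274
B₀ = V₀ − E₀ = 274.8546 − 162.556274 = 112.298326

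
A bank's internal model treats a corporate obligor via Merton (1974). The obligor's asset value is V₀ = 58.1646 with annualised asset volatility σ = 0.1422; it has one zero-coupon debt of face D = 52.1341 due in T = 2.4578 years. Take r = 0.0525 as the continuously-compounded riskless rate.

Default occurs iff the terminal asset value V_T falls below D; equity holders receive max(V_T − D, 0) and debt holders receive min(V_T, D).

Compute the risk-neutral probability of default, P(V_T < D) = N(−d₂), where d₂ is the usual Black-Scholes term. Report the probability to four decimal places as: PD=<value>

d₁ = [ln(V₀/D) + (r + σ²/2)T] / (σ√T)
   = [ln(58.1646/52.1341) + (0.0525 + 0.5·0.1422²)·2.4578] / (0.1422·√2.4578)
   = [0.109458 + 0.153884] / 0.222932 = 1.181263
d₂ = d₁ − σ√T = 1.181263 − 0.222932 = 0.958331
risk-neutral PD = N(−d₂) = N(-0.958331) = 0.168948

PD=0.1689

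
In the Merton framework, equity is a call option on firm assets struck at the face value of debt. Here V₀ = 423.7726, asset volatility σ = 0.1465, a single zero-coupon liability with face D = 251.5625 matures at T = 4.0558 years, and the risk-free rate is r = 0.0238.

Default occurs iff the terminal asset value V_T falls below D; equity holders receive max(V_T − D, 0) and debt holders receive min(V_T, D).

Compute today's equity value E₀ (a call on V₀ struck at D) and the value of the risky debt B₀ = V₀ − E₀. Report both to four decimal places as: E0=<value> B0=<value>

E0=195.9549 B0=227.8177

d₁ = [ln(V₀/D) + (r + σ²/2)T] / (σ√T)
   = [ln(423.7726/251.5625) + (0.0238 + 0.5·0.1465²)·4.0558] / (0.1465·√4.0558)
   = [0.521506 + 0.140051] / 0.295037 = 2.242287
d₂ = d₁ − σ√T = 2.242287 − 0.295037 = 1.947251
N(d₁) = 0.987529,  N(d₂) = 0.974248,  e^(−rT) = 0.907984
E₀ = V₀·N(d₁) − D·e^(−rT)·N(d₂)
   = 423.7726·0.987529 − 251.5625·0.907984·0.974248 = 195.954942
B₀ = V₀ − E₀ = 423.7726 − 195.954942 = 227.817658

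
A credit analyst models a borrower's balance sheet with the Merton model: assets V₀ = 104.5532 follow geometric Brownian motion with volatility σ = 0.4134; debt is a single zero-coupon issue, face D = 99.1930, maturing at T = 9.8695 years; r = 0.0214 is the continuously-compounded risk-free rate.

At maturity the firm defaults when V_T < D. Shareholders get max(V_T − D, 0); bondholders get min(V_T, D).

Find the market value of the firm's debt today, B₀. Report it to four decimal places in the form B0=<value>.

d₁ = [ln(V₀/D) + (r + σ²/2)T] / (σ√T)
   = [ln(104.5532/99.1930) + (0.0214 + 0.5·0.4134²)·9.8695] / (0.4134·√9.8695)
   = [0.052629 + 1.054554] / 1.298728 = 0.852513
d₂ = d₁ − σ√T = 0.852513 − 1.298728 = -0.446214
N(d₁) = 0.803035,  N(d₂) = 0.327721,  e^(−rT) = 0.809606
E₀ = V₀·N(d₁) − D·e^(−rT)·N(d₂)
   = 104.5532·0.803035 − 99.1930·0.809606·0.327721 = 57.641519
B₀ = V₀ − E₀ = 104.5532 − 57.641519 = 46.911681

B0=46.9117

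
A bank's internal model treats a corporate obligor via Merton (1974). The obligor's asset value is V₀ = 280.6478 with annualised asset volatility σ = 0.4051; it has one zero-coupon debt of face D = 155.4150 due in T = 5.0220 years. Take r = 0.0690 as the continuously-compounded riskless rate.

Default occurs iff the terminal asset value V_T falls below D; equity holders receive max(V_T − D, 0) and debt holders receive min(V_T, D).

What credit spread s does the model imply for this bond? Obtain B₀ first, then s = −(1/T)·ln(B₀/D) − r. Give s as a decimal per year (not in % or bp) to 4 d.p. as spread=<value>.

d₁ = [ln(V₀/D) + (r + σ²/2)T] / (σ√T)
   = [ln(280.6478/155.4150) + (0.0690 + 0.5·0.4051²)·5.0220] / (0.4051·√5.0220)
   = [0.591002 + 0.758588] / 0.907822 = 1.486624
d₂ = d₁ − σ√T = 1.486624 − 0.907822 = 0.578802
N(d₁) = 0.931443,  N(d₂) = 0.718639,  e^(−rT) = 0.707146
E₀ = V₀·N(d₁) − D·e^(−rT)·N(d₂)
   = 280.6478·0.931443 − 155.4150·0.707146·0.718639 = 182.428220
B₀ = V₀ − E₀ = 280.6478 − 182.428220 = 98.219580
spread = −(1/T)·ln(B₀/D) − r = −(1/5.0220)·ln(98.219580/155.4150) − 0.0690 = 0.02237662

spread=0.0224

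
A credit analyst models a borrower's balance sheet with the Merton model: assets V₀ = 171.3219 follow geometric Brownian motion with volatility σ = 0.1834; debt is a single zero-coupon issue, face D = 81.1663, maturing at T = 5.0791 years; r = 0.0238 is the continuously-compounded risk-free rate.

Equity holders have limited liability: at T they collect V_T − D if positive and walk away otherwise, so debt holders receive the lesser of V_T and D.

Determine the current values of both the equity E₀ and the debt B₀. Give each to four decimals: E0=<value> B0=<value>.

E0=99.6892 B0=71.6327

d₁ = [ln(V₀/D) + (r + σ²/2)T] / (σ√T)
   = [ln(171.3219/81.1663) + (0.0238 + 0.5·0.1834²)·5.0791] / (0.1834·√5.0791)
   = [0.747044 + 0.206302] / 0.413326 = 2.306523
d₂ = d₁ − σ√T = 2.306523 − 0.413326 = 1.893197
N(d₁) = 0.989459,  N(d₂) = 0.970834,  e^(−rT) = 0.886138
E₀ = V₀·N(d₁) − D·e^(−rT)·N(d₂)
   = 171.3219·0.989459 − 81.1663·0.886138·0.970834 = 99.689241
B₀ = V₀ − E₀ = 171.3219 − 99.689241 = 71.632659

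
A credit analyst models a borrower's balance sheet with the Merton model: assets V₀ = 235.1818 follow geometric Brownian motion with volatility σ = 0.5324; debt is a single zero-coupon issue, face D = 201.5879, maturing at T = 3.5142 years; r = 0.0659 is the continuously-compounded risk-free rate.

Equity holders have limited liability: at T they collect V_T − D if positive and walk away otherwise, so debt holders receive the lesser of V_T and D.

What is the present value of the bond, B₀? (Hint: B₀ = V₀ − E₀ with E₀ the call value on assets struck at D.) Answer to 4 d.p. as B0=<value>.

d₁ = [ln(V₀/D) + (r + σ²/2)T] / (σ√T)
   = [ln(235.1818/201.5879) + (0.0659 + 0.5·0.5324²)·3.5142] / (0.5324·√3.5142)
   = [0.154133 + 0.729635] / 0.998048 = 0.885497
d₂ = d₁ − σ√T = 0.885497 − 0.998048 = -0.112550
N(d₁) = 0.812056,  N(d₂) = 0.455194,  e^(−rT) = 0.793275
E₀ = V₀·N(d₁) − D·e^(−rT)·N(d₂)
   = 235.1818·0.812056 − 201.5879·0.793275·0.455194 = 118.188660
B₀ = V₀ − E₀ = 235.1818 − 118.188660 = 116.993140

B0=116.9931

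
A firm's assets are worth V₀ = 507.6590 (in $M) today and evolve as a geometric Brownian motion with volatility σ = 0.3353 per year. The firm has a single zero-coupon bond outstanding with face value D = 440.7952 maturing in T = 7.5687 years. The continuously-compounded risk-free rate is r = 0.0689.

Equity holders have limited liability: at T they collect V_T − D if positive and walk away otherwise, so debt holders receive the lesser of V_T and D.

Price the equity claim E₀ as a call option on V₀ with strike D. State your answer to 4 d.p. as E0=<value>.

d₁ = [ln(V₀/D) + (r + σ²/2)T] / (σ√T)
   = [ln(507.6590/440.7952) + (0.0689 + 0.5·0.3353²)·7.5687] / (0.3353·√7.5687)
   = [0.141230 + 0.946943] / 0.922453 = 1.179651
d₂ = d₁ − σ√T = 1.179651 − 0.922453 = 0.257198
N(d₁) = 0.880931,  N(d₂) = 0.601487,  e^(−rT) = 0.593639
E₀ = V₀·N(d₁) − D·e^(−rT)·N(d₂)
   = 507.6590·0.880931 − 440.7952·0.593639·0.601487 = 289.819151

E0=289.8192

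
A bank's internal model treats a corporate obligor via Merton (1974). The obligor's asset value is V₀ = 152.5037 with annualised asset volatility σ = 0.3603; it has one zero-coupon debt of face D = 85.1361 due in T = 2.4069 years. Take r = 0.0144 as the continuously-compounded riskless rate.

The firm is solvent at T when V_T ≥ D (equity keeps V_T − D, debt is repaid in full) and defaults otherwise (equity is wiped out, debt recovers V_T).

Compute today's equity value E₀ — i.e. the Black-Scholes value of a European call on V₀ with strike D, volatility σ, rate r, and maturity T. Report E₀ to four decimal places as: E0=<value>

E0=74.4146

d₁ = [ln(V₀/D) + (r + σ²/2)T] / (σ√T)
   = [ln(152.5037/85.1361) + (0.0144 + 0.5·0.3603²)·2.4069] / (0.3603·√2.4069)
   = [0.582938 + 0.190887] / 0.558976 = 1.384360
d₂ = d₁ − σ√T = 1.384360 − 0.558976 = 0.825384
N(d₁) = 0.916876,  N(d₂) = 0.795423,  e^(−rT) = 0.965934
E₀ = V₀·N(d₁) − D·e^(−rT)·N(d₂)
   = 152.5037·0.916876 − 85.1361·0.965934·0.795423 = 74.414635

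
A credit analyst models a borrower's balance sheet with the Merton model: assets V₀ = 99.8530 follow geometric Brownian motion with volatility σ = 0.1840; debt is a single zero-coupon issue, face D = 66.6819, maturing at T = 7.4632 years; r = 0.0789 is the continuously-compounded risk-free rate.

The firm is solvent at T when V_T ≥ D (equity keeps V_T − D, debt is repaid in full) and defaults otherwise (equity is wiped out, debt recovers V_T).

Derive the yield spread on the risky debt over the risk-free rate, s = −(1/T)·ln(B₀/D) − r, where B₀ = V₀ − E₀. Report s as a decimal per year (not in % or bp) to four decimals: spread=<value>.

d₁ = [ln(V₀/D) + (r + σ²/2)T] / (σ√T)
   = [ln(99.8530/66.6819) + (0.0789 + 0.5·0.1840²)·7.4632] / (0.1840·√7.4632)
   = [0.403766 + 0.715184] / 0.502667 = 2.226025
d₂ = d₁ − σ√T = 2.226025 − 0.502667 = 1.723358
N(d₁) = 0.986994,  N(d₂) = 0.957588,  e^(−rT) = 0.554967
E₀ = V₀·N(d₁) − D·e^(−rT)·N(d₂)
   = 99.8530·0.986994 − 66.6819·0.554967·0.957588 = 63.117533
B₀ = V₀ − E₀ = 99.8530 − 63.117533 = 36.735467
spread = −(1/T)·ln(B₀/D) − r = −(1/7.4632)·ln(36.735467/66.6819) − 0.0789 = 0.00098408

spread=0.0010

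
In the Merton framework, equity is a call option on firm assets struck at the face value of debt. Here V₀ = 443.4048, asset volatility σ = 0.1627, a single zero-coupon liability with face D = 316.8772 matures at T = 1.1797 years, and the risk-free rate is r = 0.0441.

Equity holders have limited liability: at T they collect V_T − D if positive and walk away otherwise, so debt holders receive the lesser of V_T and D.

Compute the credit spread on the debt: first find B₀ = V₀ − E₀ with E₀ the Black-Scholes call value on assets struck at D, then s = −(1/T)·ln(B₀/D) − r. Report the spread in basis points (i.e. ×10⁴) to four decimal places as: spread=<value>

d₁ = [ln(V₀/D) + (r + σ²/2)T] / (σ√T)
   = [ln(443.4048/316.8772) + (0.0441 + 0.5·0.1627²)·1.1797] / (0.1627·√1.1797)
   = [0.335969 + 0.067639] / 0.176715 = 2.283947
d₂ = d₁ − σ√T = 2.283947 − 0.176715 = 2.107232
N(d₁) = 0.988813,  N(d₂) = 0.982451,  e^(−rT) = 0.949305
E₀ = V₀·N(d₁) − D·e^(−rT)·N(d₂)
   = 443.4048·0.988813 − 316.8772·0.949305·0.982451 = 142.909957
B₀ = V₀ − E₀ = 443.4048 − 142.909957 = 300.494843
spread = −(1/T)·ln(B₀/D) − r = −(1/1.1797)·ln(300.494843/316.8772) − 0.0441 = 0.00089765
in basis points: 0.00089765 × 10⁴ = 8.9765 bp

spread=8.9765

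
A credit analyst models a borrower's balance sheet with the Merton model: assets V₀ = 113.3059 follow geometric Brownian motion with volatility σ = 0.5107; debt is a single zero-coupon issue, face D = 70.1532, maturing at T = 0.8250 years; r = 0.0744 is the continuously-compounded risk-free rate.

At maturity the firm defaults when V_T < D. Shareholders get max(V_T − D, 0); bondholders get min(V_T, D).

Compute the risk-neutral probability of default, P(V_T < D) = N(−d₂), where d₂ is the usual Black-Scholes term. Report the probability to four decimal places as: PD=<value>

PD=0.1752

d₁ = [ln(V₀/D) + (r + σ²/2)T] / (σ√T)
   = [ln(113.3059/70.1532) + (0.0744 + 0.5·0.5107²)·0.8250] / (0.5107·√0.8250)
   = [0.479410 + 0.168966] / 0.463866 = 1.397764
d₂ = d₁ − σ√T = 1.397764 − 0.463866 = 0.933898
risk-neutral PD = N(−d₂) = N(-0.933898) = 0.175178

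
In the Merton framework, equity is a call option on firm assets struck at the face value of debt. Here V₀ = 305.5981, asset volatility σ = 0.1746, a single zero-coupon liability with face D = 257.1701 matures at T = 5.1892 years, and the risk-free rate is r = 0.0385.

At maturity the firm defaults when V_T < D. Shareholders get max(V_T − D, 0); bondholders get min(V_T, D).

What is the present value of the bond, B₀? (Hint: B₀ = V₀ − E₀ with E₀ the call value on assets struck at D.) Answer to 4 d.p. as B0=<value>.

d₁ = [ln(V₀/D) + (r + σ²/2)T] / (σ√T)
   = [ln(305.5981/257.1701) + (0.0385 + 0.5·0.1746²)·5.1892] / (0.1746·√5.1892)
   = [0.172533 + 0.278881] / 0.397736 = 1.134960
d₂ = d₁ − σ√T = 1.134960 − 0.397736 = 0.737225
N(d₁) = 0.871804,  N(d₂) = 0.769507,  e^(−rT) = 0.818907
E₀ = V₀·N(d₁) − D·e^(−rT)·N(d₂)
   = 305.5981·0.871804 − 257.1701·0.818907·0.769507 = 104.364593
B₀ = V₀ − E₀ = 305.5981 − 104.364593 = 201.233507

B0=201.2335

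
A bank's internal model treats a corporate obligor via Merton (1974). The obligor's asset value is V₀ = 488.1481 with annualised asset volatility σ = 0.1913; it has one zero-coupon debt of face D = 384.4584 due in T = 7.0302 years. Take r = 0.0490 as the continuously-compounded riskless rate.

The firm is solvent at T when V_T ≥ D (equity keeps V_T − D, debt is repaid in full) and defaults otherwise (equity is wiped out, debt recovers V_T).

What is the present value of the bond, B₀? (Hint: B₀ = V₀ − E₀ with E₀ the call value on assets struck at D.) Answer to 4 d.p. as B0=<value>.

d₁ = [ln(V₀/D) + (r + σ²/2)T] / (σ√T)
   = [ln(488.1481/384.4584) + (0.0490 + 0.5·0.1913²)·7.0302] / (0.1913·√7.0302)
   = [0.238783 + 0.473117] / 0.507223 = 1.403526
d₂ = d₁ − σ√T = 1.403526 − 0.507223 = 0.896303
N(d₁) = 0.919770,  N(d₂) = 0.814955,  e^(−rT) = 0.708589
E₀ = V₀·N(d₁) − D·e^(−rT)·N(d₂)
   = 488.1481·0.919770 − 384.4584·0.708589·0.814955 = 226.971648
B₀ = V₀ − E₀ = 488.1481 − 226.971648 = 261.176452

B0=261.1765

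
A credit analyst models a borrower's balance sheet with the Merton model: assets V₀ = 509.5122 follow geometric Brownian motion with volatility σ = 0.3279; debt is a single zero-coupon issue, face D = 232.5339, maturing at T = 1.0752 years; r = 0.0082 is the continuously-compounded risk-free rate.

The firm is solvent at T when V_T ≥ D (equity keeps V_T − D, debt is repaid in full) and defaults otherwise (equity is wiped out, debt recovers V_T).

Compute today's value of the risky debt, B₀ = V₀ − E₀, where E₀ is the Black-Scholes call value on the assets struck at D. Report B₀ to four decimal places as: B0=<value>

B0=230.1101

d₁ = [ln(V₀/D) + (r + σ²/2)T] / (σ√T)
   = [ln(509.5122/232.5339) + (0.0082 + 0.5·0.3279²)·1.0752] / (0.3279·√1.0752)
   = [0.784418 + 0.066619] / 0.340006 = 2.503007
d₂ = d₁ − σ√T = 2.503007 − 0.340006 = 2.163001
N(d₁) = 0.993843,  N(d₂) = 0.984729,  e^(−rT) = 0.991222
E₀ = V₀·N(d₁) − D·e^(−rT)·N(d₂)
   = 509.5122·0.993843 − 232.5339·0.991222·0.984729 = 279.402058
B₀ = V₀ − E₀ = 509.5122 − 279.402058 = 230.110142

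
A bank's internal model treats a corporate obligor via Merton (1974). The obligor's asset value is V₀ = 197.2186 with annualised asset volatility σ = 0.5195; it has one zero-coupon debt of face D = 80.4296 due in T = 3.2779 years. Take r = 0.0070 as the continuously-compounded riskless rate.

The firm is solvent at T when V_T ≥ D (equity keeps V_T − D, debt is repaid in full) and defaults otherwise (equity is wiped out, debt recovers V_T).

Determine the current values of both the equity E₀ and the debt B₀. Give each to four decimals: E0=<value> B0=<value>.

d₁ = [ln(V₀/D) + (r + σ²/2)T] / (σ√T)
   = [ln(197.2186/80.4296) + (0.0070 + 0.5·0.5195²)·3.2779] / (0.5195·√3.2779)
   = [0.896930 + 0.465266] / 0.940553 = 1.448292
d₂ = d₁ − σ√T = 1.448292 − 0.940553 = 0.507739
N(d₁) = 0.926232,  N(d₂) = 0.694182,  e^(−rT) = 0.977316
E₀ = V₀·N(d₁) − D·e^(−rT)·N(d₂)
   = 197.2186·0.926232 − 80.4296·0.977316·0.694182 = 128.103994
B₀ = V₀ − E₀ = 197.2186 − 128.103994 = 69.114606

E0=128.1040 B0=69.1146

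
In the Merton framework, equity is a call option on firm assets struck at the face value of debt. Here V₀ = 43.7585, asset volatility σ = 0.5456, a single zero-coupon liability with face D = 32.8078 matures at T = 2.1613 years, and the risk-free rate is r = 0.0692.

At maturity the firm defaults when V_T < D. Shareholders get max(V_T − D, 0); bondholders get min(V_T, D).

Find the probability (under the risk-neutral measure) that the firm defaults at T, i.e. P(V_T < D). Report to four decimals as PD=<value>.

PD=0.4426

d₁ = [ln(V₀/D) + (r + σ²/2)T] / (σ√T)
   = [ln(43.7585/32.8078) + (0.0692 + 0.5·0.5456²)·2.1613] / (0.5456·√2.1613)
   = [0.288020 + 0.471249] / 0.802106 = 0.946594
d₂ = d₁ − σ√T = 0.946594 − 0.802106 = 0.144488
risk-neutral PD = N(−d₂) = N(-0.144488) = 0.442558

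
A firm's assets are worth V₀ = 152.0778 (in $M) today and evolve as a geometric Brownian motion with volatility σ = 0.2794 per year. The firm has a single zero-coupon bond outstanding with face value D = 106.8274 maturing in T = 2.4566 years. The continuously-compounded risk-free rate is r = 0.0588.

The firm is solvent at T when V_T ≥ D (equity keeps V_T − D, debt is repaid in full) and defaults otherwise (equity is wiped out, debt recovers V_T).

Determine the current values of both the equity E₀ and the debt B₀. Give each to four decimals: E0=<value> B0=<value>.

d₁ = [ln(V₀/D) + (r + σ²/2)T] / (σ√T)
   = [ln(152.0778/106.8274) + (0.0588 + 0.5·0.2794²)·2.4566] / (0.2794·√2.4566)
   = [0.353178 + 0.240335] / 0.437919 = 1.355302
d₂ = d₁ − σ√T = 1.355302 − 0.437919 = 0.917383
N(d₁) = 0.912339,  N(d₂) = 0.820529,  e^(−rT) = 0.865500
E₀ = V₀·N(d₁) − D·e^(−rT)·N(d₂)
   = 152.0778·0.912339 − 106.8274·0.865500·0.820529 = 62.881180
B₀ = V₀ − E₀ = 152.0778 − 62.881180 = 89.196620

E0=62.8812 B0=89.1966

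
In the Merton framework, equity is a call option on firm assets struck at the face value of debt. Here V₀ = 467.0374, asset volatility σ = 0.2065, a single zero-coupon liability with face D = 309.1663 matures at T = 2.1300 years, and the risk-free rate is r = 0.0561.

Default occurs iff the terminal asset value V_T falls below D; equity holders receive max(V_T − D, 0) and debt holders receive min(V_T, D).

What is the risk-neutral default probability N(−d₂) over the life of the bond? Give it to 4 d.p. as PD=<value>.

d₁ = [ln(V₀/D) + (r + σ²/2)T] / (σ√T)
   = [ln(467.0374/309.1663) + (0.0561 + 0.5·0.2065²)·2.1300] / (0.2065·√2.1300)
   = [0.412530 + 0.164907] / 0.301377 = 1.915997
d₂ = d₁ − σ√T = 1.915997 − 0.301377 = 1.614620
risk-neutral PD = N(−d₂) = N(-1.614620) = 0.053197

PD=0.0532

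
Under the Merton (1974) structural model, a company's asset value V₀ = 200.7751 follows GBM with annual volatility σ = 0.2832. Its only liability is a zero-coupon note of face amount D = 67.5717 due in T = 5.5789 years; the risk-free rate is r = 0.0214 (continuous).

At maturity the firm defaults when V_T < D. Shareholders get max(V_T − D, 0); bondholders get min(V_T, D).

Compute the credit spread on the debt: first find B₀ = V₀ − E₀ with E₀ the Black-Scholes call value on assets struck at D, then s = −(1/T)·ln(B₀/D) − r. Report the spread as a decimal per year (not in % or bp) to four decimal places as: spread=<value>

d₁ = [ln(V₀/D) + (r + σ²/2)T] / (σ√T)
   = [ln(200.7751/67.5717) + (0.0214 + 0.5·0.2832²)·5.5789] / (0.2832·√5.5789)
   = [1.088996 + 0.343109] / 0.668910 = 2.140954
d₂ = d₁ − σ√T = 2.140954 − 0.668910 = 1.472044
N(d₁) = 0.983861,  N(d₂) = 0.929495,  e^(−rT) = 0.887463
E₀ = V₀·N(d₁) − D·e^(−rT)·N(d₂)
   = 200.7751·0.983861 − 67.5717·0.887463·0.929495 = 141.795401
B₀ = V₀ − E₀ = 200.7751 − 141.795401 = 58.979699
spread = −(1/T)·ln(B₀/D) − r = −(1/5.5789)·ln(58.979699/67.5717) − 0.0214 = 0.00297684

spread=0.0030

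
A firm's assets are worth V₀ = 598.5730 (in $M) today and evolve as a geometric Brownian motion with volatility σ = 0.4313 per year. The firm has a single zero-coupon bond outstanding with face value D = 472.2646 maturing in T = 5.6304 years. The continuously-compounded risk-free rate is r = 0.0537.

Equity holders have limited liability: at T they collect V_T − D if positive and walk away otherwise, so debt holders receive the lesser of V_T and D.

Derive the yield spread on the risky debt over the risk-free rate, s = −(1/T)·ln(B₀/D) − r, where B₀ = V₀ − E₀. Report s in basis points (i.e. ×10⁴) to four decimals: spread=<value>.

spread=481.7463

d₁ = [ln(V₀/D) + (r + σ²/2)T] / (σ√T)
   = [ln(598.5730/472.2646) + (0.0537 + 0.5·0.4313²)·5.6304] / (0.4313·√5.6304)
   = [0.237009 + 0.826035] / 1.023409 = 1.038729
d₂ = d₁ − σ√T = 1.038729 − 1.023409 = 0.015320
N(d₁) = 0.850535,  N(d₂) = 0.506112,  e^(−rT) = 0.739078
E₀ = V₀·N(d₁) − D·e^(−rT)·N(d₂)
   = 598.5730·0.850535 − 472.2646·0.739078·0.506112 = 332.453751
B₀ = V₀ − E₀ = 598.5730 − 332.453751 = 266.119249
spread = −(1/T)·ln(B₀/D) − r = −(1/5.6304)·ln(266.119249/472.2646) − 0.0537 = 0.04817463
in basis points: 0.04817463 × 10⁴ = 481.7463 bp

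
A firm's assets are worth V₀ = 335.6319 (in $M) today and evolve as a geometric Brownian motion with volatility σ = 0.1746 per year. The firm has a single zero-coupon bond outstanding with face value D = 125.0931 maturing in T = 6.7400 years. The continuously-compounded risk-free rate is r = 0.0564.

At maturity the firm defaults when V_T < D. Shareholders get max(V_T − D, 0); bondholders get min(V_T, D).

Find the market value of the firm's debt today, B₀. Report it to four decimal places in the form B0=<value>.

d₁ = [ln(V₀/D) + (r + σ²/2)T] / (σ√T)
   = [ln(335.6319/125.0931) + (0.0564 + 0.5·0.1746²)·6.7400] / (0.1746·√6.7400)
   = [0.986957 + 0.482871] / 0.453288 = 3.242592
d₂ = d₁ − σ√T = 3.242592 − 0.453288 = 2.789304
N(d₁) = 0.999408,  N(d₂) = 0.997359,  e^(−rT) = 0.683768
E₀ = V₀·N(d₁) − D·e^(−rT)·N(d₂)
   = 335.6319·0.999408 − 125.0931·0.683768·0.997359 = 250.124319
B₀ = V₀ − E₀ = 335.6319 − 250.124319 = 85.507581

B0=85.5076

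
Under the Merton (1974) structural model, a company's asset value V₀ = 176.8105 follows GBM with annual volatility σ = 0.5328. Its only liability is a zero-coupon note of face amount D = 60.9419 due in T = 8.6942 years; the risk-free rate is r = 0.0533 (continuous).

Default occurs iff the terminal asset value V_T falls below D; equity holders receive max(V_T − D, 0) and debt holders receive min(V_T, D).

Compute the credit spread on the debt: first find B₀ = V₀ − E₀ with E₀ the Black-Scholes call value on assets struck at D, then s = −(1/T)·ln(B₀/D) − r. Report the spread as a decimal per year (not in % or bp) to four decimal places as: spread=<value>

spread=0.0322

d₁ = [ln(V₀/D) + (r + σ²/2)T] / (σ√T)
   = [ln(176.8105/60.9419) + (0.0533 + 0.5·0.5328²)·8.6942] / (0.5328·√8.6942)
   = [1.065158 + 1.697438] / 1.571010 = 1.758483
d₂ = d₁ − σ√T = 1.758483 − 1.571010 = 0.187473
N(d₁) = 0.960667,  N(d₂) = 0.574355,  e^(−rT) = 0.629140
E₀ = V₀·N(d₁) − D·e^(−rT)·N(d₂)
   = 176.8105·0.960667 − 60.9419·0.629140·0.574355 = 147.834718
B₀ = V₀ − E₀ = 176.8105 − 147.834718 = 28.975782
spread = −(1/T)·ln(B₀/D) − r = −(1/8.6942)·ln(28.975782/60.9419) − 0.0533 = 0.03221225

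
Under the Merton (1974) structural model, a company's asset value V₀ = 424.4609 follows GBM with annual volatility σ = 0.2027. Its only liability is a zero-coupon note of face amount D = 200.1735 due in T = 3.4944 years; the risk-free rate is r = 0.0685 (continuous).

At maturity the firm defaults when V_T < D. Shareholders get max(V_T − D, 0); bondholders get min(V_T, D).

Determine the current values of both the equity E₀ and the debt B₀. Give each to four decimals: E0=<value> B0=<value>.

E0=267.0336 B0=157.4273

d₁ = [ln(V₀/D) + (r + σ²/2)T] / (σ√T)
   = [ln(424.4609/200.1735) + (0.0685 + 0.5·0.2027²)·3.4944] / (0.2027·√3.4944)
   = [0.751635 + 0.311154] / 0.378913 = 2.804834
d₂ = d₁ − σ√T = 2.804834 − 0.378913 = 2.425921
N(d₁) = 0.997483,  N(d₂) = 0.992365,  e^(−rT) = 0.787126
E₀ = V₀·N(d₁) − D·e^(−rT)·N(d₂)
   = 424.4609·0.997483 − 200.1735·0.787126·0.992365 = 267.033581
B₀ = V₀ − E₀ = 424.4609 − 267.033581 = 157.427319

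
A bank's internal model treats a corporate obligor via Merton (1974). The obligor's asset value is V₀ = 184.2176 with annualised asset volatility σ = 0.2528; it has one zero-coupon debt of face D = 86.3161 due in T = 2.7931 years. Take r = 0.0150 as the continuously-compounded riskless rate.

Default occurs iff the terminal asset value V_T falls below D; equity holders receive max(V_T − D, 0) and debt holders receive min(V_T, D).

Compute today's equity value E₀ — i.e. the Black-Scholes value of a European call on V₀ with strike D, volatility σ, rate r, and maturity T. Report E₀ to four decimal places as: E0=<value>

E0=102.0196

d₁ = [ln(V₀/D) + (r + σ²/2)T] / (σ√T)
   = [ln(184.2176/86.3161) + (0.0150 + 0.5·0.2528²)·2.7931] / (0.2528·√2.7931)
   = [0.758102 + 0.131147] / 0.422494 = 2.104761
d₂ = d₁ − σ√T = 2.104761 − 0.422494 = 1.682267
N(d₁) = 0.982344,  N(d₂) = 0.953742,  e^(−rT) = 0.958969
E₀ = V₀·N(d₁) − D·e^(−rT)·N(d₂)
   = 184.2176·0.982344 − 86.3161·0.958969·0.953742 = 102.019601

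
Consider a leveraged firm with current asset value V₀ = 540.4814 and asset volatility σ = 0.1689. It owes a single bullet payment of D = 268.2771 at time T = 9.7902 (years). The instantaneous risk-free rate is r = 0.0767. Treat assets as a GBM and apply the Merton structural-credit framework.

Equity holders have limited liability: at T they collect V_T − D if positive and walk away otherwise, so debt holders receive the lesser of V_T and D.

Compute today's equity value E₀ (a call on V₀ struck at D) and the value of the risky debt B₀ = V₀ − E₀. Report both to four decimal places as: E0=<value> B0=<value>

E0=413.9935 B0=126.4879

d₁ = [ln(V₀/D) + (r + σ²/2)T] / (σ√T)
   = [ln(540.4814/268.2771) + (0.0767 + 0.5·0.1689²)·9.7902] / (0.1689·√9.7902)
   = [0.700440 + 0.890552] / 0.528476 = 3.010527
d₂ = d₁ − σ√T = 3.010527 − 0.528476 = 2.482051
N(d₁) = 0.998696,  N(d₂) = 0.993469,  e^(−rT) = 0.471938
E₀ = V₀·N(d₁) − D·e^(−rT)·N(d₂)
   = 540.4814·0.998696 − 268.2771·0.471938·0.993469 = 413.993500
B₀ = V₀ − E₀ = 540.4814 − 413.993500 = 126.487900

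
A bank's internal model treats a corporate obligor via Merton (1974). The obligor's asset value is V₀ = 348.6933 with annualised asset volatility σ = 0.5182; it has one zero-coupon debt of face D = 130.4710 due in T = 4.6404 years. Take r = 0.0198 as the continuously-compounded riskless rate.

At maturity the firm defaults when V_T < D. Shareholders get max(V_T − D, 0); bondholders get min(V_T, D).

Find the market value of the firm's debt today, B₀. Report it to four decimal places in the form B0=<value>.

d₁ = [ln(V₀/D) + (r + σ²/2)T] / (σ√T)
   = [ln(348.6933/130.4710) + (0.0198 + 0.5·0.5182²)·4.6404] / (0.5182·√4.6404)
   = [0.983042 + 0.714926] / 1.116285 = 1.521088
d₂ = d₁ − σ√T = 1.521088 − 1.116285 = 0.404803
N(d₁) = 0.935881,  N(d₂) = 0.657189,  e^(−rT) = 0.912215
E₀ = V₀·N(d₁) − D·e^(−rT)·N(d₂)
   = 348.6933·0.935881 − 130.4710·0.912215·0.657189 = 248.118467
B₀ = V₀ − E₀ = 348.6933 − 248.118467 = 100.574833

B0=100.5748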